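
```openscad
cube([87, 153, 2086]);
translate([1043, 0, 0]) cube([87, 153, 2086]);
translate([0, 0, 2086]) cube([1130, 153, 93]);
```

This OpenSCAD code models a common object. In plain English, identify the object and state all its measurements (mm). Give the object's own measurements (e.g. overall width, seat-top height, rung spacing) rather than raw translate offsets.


A door frame. The clear opening is 956 mm wide and 2086 mm high. Two 87 mm wide jambs, 153 mm deep, stand either side of the opening from the floor to the top of the opening. A 93 mm thick head sits across the top of both jambs, spanning the full outside width of the frame.


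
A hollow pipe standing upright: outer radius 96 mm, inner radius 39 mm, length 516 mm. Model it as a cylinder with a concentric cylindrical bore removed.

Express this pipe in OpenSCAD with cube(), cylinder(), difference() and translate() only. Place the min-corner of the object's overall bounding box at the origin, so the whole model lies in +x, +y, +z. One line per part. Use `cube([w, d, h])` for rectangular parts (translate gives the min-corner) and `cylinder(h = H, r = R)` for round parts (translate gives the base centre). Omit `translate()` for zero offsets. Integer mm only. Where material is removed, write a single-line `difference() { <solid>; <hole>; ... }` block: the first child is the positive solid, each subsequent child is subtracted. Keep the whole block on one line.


difference() { translate([96, 96, 0]) cylinder(h = 516, r = 96); translate([96, 96, 0]) cylinder(h = 516, r = 39); }


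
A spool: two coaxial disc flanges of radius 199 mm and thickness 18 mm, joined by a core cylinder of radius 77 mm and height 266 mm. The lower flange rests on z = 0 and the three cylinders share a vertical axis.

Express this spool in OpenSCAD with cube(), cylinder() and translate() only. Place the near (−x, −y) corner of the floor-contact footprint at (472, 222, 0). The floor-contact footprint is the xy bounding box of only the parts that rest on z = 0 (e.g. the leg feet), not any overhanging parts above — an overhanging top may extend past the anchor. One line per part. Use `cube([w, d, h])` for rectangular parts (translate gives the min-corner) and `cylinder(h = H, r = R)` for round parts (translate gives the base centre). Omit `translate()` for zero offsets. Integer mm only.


translate([671, 421, 0]) cylinder(h = 18, r = 199);
translate([671, 421, 18]) cylinder(h = 266, r = 77);
translate([671, 421, 284]) cylinder(h = 18, r = 199);


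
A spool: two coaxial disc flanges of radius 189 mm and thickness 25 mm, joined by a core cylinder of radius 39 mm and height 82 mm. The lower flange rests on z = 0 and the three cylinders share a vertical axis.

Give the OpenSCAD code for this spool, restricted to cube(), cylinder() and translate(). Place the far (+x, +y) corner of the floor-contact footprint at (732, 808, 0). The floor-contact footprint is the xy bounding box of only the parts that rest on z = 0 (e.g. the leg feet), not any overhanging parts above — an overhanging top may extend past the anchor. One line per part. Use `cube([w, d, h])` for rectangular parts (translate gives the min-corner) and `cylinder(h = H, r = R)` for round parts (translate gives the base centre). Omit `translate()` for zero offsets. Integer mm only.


translate([543, 619, 0]) cylinder(h = 25, r = 189);
translate([543, 619, 25]) cylinder(h = 82, r = 39);
translate([543, 619, 107]) cylinder(h = 25, r = 189);


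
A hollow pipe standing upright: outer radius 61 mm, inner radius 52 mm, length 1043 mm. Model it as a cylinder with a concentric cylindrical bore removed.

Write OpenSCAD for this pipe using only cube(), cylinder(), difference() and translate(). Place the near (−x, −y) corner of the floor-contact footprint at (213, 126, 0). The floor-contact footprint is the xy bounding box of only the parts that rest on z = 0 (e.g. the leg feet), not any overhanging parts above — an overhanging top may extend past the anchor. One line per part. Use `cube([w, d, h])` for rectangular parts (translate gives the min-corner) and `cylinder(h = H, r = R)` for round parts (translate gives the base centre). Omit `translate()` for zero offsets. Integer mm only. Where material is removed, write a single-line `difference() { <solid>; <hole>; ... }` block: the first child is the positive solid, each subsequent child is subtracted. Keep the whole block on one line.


difference() { translate([274, 187, 0]) cylinder(h = 1043, r = 61); translate([274, 187, 0]) cylinder(h = 1043, r = 52); }


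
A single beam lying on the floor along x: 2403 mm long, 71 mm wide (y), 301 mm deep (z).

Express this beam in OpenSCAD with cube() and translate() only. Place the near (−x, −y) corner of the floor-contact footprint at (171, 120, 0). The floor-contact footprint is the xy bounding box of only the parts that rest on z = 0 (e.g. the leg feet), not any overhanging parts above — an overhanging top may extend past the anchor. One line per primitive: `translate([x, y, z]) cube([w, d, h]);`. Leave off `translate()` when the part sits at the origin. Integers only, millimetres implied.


translate([171, 120, 0]) cube([2403, 71, 301]);


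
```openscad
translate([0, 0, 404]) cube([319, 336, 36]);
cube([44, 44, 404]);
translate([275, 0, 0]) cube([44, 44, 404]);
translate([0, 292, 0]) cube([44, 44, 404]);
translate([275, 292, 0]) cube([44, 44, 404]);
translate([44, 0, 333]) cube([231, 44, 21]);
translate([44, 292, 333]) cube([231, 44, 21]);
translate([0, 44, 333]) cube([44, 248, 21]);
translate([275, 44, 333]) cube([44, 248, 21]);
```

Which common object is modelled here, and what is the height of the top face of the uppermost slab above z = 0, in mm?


A stool. The seat height is 440 mm.

A 319×336×36 slab at z = 404 on four corner posts — a stool. The seat top is 404 + 36 = 440 mm.


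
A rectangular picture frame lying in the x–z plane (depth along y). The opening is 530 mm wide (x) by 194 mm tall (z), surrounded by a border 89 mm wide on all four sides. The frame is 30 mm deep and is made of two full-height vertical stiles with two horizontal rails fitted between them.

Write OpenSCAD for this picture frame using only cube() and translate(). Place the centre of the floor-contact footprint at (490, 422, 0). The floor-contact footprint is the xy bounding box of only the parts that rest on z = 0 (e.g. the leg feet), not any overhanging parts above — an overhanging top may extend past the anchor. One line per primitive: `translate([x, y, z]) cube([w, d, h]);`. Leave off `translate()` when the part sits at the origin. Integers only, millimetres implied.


translate([136, 407, 0]) cube([89, 30, 372]);
translate([755, 407, 0]) cube([89, 30, 372]);
translate([225, 407, 0]) cube([530, 30, 89]);
translate([225, 407, 283]) cube([530, 30, 89]);


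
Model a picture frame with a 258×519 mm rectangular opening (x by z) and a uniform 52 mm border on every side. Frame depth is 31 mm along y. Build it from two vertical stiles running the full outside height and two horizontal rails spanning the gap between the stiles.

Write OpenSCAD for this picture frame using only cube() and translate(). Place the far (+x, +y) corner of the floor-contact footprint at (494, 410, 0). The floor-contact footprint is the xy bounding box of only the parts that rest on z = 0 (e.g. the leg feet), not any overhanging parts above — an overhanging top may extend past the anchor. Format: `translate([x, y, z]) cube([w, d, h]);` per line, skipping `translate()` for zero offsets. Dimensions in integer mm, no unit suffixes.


translate([132, 379, 0]) cube([52, 31, 623]);
translate([442, 379, 0]) cube([52, 31, 623]);
translate([184, 379, 0]) cube([258, 31, 52]);
translate([184, 379, 571]) cube([258, 31, 52]);


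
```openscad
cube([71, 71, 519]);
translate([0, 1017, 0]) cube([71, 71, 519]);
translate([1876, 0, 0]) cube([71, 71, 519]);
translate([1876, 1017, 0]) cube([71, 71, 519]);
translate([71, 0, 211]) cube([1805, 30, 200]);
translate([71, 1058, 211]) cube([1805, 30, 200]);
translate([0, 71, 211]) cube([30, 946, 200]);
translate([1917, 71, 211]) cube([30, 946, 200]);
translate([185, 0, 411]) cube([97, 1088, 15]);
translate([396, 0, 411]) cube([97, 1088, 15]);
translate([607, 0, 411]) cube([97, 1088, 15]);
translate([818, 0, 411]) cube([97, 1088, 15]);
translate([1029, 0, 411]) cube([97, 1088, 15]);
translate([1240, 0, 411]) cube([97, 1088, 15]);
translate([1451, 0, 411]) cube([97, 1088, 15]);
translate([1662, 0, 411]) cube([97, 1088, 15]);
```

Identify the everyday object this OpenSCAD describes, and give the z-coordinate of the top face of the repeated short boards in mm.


A bed frame. The slat-top height is 426 mm.

Four posts, four rails, and a row of slats — a bed frame. Slats sit on the rails at z = 211 + 200 = 411; with slat thickness 15, the top is 426 mm.


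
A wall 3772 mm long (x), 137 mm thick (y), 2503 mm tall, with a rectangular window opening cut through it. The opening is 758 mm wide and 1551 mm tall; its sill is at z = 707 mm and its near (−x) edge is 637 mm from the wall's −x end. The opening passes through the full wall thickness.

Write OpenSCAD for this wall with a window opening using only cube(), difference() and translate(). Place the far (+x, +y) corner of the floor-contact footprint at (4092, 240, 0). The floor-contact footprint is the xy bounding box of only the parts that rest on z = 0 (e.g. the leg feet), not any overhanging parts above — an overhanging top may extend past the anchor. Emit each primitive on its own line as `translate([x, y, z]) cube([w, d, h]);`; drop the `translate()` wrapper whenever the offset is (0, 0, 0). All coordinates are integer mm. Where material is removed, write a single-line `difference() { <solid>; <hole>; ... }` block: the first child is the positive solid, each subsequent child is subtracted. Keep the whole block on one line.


difference() { translate([320, 103, 0]) cube([3772, 137, 2503]); translate([957, 103, 707]) cube([758, 137, 1551]); }


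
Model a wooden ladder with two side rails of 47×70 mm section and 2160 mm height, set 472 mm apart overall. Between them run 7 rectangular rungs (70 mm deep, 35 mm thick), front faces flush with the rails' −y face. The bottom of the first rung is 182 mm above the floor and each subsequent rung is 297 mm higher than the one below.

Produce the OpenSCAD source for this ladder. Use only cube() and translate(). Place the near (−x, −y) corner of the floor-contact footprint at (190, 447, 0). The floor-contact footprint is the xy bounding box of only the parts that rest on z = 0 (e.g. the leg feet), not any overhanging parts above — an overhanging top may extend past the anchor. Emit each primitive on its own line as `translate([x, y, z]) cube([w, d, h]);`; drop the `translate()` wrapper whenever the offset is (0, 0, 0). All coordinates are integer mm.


// rung span = 472 - 2*47 = 378
// rung[k] z = 182 + k*297
translate([190, 447, 0]) cube([47, 70, 2160]);
translate([615, 447, 0]) cube([47, 70, 2160]);
translate([237, 447, 182]) cube([378, 70, 35]);
translate([237, 447, 479]) cube([378, 70, 35]);
translate([237, 447, 776]) cube([378, 70, 35]);
translate([237, 447, 1073]) cube([378, 70, 35]);
translate([237, 447, 1370]) cube([378, 70, 35]);
translate([237, 447, 1667]) cube([378, 70, 35]);
translate([237, 447, 1964]) cube([378, 70, 35]);


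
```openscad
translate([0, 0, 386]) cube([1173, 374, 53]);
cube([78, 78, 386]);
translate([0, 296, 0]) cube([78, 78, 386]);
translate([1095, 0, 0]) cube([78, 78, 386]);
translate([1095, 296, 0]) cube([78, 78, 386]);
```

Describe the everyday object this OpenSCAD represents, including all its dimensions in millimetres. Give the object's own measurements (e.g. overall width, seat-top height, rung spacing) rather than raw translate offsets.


A bench: a 1173×374 mm seat slab, 53 mm thick, top at z = 439 mm, on four 78×78 mm square legs flush with the seat corners and standing on z = 0.


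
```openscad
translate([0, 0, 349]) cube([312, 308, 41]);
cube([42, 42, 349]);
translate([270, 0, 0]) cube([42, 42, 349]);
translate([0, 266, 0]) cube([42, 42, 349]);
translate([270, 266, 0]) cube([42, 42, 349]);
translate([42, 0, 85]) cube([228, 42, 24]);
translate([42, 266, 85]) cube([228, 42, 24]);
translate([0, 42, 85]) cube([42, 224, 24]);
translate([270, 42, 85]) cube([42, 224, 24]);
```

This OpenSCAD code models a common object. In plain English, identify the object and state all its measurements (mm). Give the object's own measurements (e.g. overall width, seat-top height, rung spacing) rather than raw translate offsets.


A simple wooden stool: a rectangular seat 312 mm (x) by 308 mm (y), 41 mm thick, top face at z = 390 mm, on four square legs, each 42×42 mm in cross-section. The legs rest on z = 0, each flush with a corner of the seat. Four stretchers, 42 mm wide and 24 mm tall, connect adjacent legs with their undersides at z = 85 mm, each running between the inner faces of the legs it joins and aligned with the legs' outer faces on the other axis.


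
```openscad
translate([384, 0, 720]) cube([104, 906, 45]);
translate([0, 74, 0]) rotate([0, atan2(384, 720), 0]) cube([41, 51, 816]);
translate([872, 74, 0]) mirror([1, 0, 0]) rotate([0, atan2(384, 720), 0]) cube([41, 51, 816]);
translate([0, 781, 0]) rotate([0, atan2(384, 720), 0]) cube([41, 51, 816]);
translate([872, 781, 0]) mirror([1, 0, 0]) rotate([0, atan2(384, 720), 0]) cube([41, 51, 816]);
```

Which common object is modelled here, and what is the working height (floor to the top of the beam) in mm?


A sawhorse. The overall height is 765 mm.

A beam across two mirrored pairs of raked legs — a sawhorse. The beam's underside is at z = 720 (matching the legs' vertical rise in atan2(384, 720)) and the beam is 45 mm tall, so its top is at 720 + 45 = 765 mm. The raked legs top out at the beam's underside, so that is the highest point.


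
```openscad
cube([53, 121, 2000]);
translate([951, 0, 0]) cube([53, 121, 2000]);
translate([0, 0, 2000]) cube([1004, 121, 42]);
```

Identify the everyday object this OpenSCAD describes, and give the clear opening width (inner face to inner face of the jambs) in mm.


A door frame. The clear opening width is 898 mm.

Two 2000 mm tall posts with a header on top — a door frame. The left jamb is 53 mm wide at x = 0; the right jamb starts at x = 951. The clear opening is 951 − 53 = 898 mm.


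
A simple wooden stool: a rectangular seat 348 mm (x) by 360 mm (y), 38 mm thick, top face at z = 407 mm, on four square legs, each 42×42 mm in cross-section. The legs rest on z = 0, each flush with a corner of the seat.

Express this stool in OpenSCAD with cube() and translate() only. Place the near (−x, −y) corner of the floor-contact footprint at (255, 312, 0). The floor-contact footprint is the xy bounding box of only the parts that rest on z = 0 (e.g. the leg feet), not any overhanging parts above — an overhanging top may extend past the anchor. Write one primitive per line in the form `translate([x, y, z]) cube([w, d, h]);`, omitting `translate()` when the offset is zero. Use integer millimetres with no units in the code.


// leg_h = 407 - 38 = 369
translate([255, 312, 369]) cube([348, 360, 38]);
translate([255, 312, 0]) cube([42, 42, 369]);
translate([561, 312, 0]) cube([42, 42, 369]);
translate([255, 630, 0]) cube([42, 42, 369]);
translate([561, 630, 0]) cube([42, 42, 369]);


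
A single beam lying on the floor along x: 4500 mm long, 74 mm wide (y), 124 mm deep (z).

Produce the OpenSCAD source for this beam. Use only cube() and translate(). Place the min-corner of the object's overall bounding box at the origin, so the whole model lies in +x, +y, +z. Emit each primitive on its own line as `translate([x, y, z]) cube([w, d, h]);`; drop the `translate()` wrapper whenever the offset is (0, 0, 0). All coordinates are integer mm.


cube([4500, 74, 124]);


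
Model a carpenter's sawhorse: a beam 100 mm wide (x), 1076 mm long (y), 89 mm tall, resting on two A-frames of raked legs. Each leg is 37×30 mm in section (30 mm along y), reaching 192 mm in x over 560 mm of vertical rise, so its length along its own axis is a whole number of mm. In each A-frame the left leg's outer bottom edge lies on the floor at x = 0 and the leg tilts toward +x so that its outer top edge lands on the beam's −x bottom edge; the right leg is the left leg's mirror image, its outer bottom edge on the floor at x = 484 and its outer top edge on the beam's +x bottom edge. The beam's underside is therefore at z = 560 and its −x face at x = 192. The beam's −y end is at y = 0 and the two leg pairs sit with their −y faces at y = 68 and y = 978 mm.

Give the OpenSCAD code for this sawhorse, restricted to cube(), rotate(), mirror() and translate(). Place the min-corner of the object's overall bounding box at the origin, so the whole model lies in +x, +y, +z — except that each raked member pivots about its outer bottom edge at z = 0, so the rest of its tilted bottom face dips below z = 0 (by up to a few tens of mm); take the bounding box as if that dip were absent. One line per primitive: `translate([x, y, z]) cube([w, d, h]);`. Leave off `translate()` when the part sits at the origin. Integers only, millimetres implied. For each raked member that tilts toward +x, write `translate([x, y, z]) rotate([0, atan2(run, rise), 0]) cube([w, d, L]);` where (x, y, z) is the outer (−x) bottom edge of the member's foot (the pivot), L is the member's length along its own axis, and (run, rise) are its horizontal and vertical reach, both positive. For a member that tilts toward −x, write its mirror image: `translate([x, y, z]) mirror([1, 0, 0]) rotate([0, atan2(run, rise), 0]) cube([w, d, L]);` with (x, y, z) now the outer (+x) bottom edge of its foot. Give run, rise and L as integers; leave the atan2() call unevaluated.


// leg length = √(192² + 560²) = 592
// right-leg outer foot x = 2·192 + 100 = 484
// beam min-corner = (192, 0, 560)
translate([192, 0, 560]) cube([100, 1076, 89]);
translate([0, 68, 0]) rotate([0, atan2(192, 560), 0]) cube([37, 30, 592]);
translate([484, 68, 0]) mirror([1, 0, 0]) rotate([0, atan2(192, 560), 0]) cube([37, 30, 592]);
translate([0, 978, 0]) rotate([0, atan2(192, 560), 0]) cube([37, 30, 592]);
translate([484, 978, 0]) mirror([1, 0, 0]) rotate([0, atan2(192, 560), 0]) cube([37, 30, 592]);


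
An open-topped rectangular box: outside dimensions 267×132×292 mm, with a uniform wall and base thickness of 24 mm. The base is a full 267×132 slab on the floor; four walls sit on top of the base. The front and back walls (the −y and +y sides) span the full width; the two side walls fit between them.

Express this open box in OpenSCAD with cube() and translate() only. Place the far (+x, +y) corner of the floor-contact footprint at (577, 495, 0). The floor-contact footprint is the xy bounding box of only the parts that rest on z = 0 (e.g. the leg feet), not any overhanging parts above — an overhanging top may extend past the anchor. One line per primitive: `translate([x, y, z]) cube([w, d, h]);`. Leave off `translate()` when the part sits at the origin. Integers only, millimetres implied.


translate([310, 363, 0]) cube([267, 132, 24]);
translate([310, 363, 24]) cube([267, 24, 268]);
translate([310, 471, 24]) cube([267, 24, 268]);
translate([310, 387, 24]) cube([24, 84, 268]);
translate([553, 387, 24]) cube([24, 84, 268]);


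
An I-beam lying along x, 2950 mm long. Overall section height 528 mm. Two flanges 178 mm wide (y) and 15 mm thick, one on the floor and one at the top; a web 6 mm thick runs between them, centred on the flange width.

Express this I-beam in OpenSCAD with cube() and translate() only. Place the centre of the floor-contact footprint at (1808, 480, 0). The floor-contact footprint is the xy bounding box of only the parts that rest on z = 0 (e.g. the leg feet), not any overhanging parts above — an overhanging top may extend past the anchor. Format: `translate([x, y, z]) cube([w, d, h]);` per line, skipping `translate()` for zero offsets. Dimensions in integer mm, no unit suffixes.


translate([333, 391, 0]) cube([2950, 178, 15]);
translate([333, 477, 15]) cube([2950, 6, 498]);
translate([333, 391, 513]) cube([2950, 178, 15]);


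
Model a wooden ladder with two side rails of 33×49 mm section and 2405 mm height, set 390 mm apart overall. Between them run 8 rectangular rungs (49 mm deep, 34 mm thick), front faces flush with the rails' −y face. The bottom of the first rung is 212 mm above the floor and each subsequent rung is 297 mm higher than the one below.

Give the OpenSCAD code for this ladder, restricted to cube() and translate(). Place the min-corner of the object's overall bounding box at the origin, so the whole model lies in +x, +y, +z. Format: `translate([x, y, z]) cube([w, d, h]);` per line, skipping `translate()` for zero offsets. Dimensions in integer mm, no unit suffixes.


// rung span = 390 - 2*33 = 324
// rung[k] z = 212 + k*297
cube([33, 49, 2405]);
translate([357, 0, 0]) cube([33, 49, 2405]);
translate([33, 0, 212]) cube([324, 49, 34]);
translate([33, 0, 509]) cube([324, 49, 34]);
translate([33, 0, 806]) cube([324, 49, 34]);
translate([33, 0, 1103]) cube([324, 49, 34]);
translate([33, 0, 1400]) cube([324, 49, 34]);
translate([33, 0, 1697]) cube([324, 49, 34]);
translate([33, 0, 1994]) cube([324, 49, 34]);
translate([33, 0, 2291]) cube([324, 49, 34]);


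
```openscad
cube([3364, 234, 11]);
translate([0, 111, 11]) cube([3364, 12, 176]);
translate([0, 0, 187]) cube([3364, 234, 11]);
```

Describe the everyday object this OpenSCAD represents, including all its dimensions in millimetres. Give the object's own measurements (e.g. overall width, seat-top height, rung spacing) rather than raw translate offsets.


An I-beam lying along x, 3364 mm long. Overall section height 198 mm. Two flanges 234 mm wide (y) and 11 mm thick, one on the floor and one at the top; a web 12 mm thick runs between them, centred on the flange width.


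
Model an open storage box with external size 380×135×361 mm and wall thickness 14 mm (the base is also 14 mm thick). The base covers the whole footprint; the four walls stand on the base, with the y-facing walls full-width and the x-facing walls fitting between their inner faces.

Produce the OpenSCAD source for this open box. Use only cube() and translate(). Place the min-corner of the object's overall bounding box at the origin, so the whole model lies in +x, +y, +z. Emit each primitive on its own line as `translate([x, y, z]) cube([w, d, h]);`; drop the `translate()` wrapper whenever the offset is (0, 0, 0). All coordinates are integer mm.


cube([380, 135, 14]);
translate([0, 0, 14]) cube([380, 14, 347]);
translate([0, 121, 14]) cube([380, 14, 347]);
translate([0, 14, 14]) cube([14, 107, 347]);
translate([366, 14, 14]) cube([14, 107, 347]);


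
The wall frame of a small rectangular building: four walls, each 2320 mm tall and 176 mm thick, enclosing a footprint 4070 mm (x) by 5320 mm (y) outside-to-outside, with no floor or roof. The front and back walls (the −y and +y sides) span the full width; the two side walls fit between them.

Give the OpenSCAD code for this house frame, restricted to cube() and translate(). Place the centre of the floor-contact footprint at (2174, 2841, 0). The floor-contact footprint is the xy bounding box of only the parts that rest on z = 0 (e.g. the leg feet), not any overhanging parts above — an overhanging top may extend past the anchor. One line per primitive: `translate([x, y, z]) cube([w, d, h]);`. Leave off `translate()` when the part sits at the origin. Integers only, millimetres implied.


translate([139, 181, 0]) cube([4070, 176, 2320]);
translate([139, 5325, 0]) cube([4070, 176, 2320]);
translate([139, 357, 0]) cube([176, 4968, 2320]);
translate([4033, 357, 0]) cube([176, 4968, 2320]);


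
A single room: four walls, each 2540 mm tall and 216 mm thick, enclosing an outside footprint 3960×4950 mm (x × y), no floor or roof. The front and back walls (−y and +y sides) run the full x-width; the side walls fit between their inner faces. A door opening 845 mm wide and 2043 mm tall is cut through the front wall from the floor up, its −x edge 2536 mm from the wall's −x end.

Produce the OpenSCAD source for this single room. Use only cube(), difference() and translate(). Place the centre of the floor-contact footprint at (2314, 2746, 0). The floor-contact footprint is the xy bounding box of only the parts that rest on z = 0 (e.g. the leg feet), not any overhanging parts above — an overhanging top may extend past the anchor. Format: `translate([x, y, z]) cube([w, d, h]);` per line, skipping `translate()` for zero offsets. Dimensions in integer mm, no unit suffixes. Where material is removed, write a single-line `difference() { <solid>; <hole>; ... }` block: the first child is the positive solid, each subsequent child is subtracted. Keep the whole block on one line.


difference() { translate([334, 271, 0]) cube([3960, 216, 2540]); translate([2870, 271, 0]) cube([845, 216, 2043]); }
translate([334, 5005, 0]) cube([3960, 216, 2540]);
translate([334, 487, 0]) cube([216, 4518, 2540]);
translate([4078, 487, 0]) cube([216, 4518, 2540]);


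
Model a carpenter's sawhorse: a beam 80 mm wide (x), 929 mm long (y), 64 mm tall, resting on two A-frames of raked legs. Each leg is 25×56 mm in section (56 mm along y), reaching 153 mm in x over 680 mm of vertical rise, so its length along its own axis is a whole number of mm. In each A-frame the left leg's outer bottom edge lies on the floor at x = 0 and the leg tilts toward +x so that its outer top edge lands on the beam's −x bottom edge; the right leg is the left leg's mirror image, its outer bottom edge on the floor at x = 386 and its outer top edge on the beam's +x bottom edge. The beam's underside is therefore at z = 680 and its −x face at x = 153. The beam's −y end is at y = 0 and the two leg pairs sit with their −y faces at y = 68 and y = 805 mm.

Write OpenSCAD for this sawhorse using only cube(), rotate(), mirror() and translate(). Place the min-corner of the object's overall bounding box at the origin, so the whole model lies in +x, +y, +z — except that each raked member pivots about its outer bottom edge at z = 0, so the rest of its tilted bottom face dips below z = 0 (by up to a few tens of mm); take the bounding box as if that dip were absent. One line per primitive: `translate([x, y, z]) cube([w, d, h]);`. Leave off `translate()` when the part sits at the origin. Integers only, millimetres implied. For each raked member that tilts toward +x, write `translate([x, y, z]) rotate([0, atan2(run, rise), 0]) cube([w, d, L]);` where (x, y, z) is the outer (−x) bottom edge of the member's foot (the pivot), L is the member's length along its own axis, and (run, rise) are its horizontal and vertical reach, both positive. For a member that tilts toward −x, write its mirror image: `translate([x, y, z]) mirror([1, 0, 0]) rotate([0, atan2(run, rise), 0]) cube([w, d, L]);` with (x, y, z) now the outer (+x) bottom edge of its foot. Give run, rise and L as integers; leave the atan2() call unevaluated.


translate([153, 0, 680]) cube([80, 929, 64]);
translate([0, 68, 0]) rotate([0, atan2(153, 680), 0]) cube([25, 56, 697]);
translate([386, 68, 0]) mirror([1, 0, 0]) rotate([0, atan2(153, 680), 0]) cube([25, 56, 697]);
translate([0, 805, 0]) rotate([0, atan2(153, 680), 0]) cube([25, 56, 697]);
translate([386, 805, 0]) mirror([1, 0, 0]) rotate([0, atan2(153, 680), 0]) cube([25, 56, 697]);


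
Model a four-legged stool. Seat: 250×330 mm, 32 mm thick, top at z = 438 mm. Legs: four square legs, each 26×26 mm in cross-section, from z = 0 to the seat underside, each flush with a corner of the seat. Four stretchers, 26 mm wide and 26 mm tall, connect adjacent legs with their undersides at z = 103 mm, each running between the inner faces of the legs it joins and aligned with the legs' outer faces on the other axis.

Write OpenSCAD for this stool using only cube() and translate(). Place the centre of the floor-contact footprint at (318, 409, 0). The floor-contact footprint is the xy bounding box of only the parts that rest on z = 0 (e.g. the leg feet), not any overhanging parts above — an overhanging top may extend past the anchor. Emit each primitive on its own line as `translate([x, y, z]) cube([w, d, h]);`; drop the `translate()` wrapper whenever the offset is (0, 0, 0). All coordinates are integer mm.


translate([193, 244, 406]) cube([250, 330, 32]);
translate([193, 244, 0]) cube([26, 26, 406]);
translate([417, 244, 0]) cube([26, 26, 406]);
translate([193, 548, 0]) cube([26, 26, 406]);
translate([417, 548, 0]) cube([26, 26, 406]);
translate([219, 244, 103]) cube([198, 26, 26]);
translate([219, 548, 103]) cube([198, 26, 26]);
translate([193, 270, 103]) cube([26, 278, 26]);
translate([417, 270, 103]) cube([26, 278, 26]);


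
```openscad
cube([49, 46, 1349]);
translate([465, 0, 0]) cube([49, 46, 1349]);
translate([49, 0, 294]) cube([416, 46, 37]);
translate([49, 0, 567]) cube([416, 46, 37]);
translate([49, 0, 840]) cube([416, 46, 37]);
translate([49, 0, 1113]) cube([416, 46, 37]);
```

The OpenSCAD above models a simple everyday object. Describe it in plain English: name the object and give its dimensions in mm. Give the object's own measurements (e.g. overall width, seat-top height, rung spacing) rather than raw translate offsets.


A straight ladder. Two 49×46 mm vertical rails, 1349 mm tall, stand 514 mm apart (outside-to-outside) with their front faces coplanar on the −y side. 4 rungs, each 46 mm deep and 37 mm tall, span between the inner faces of the rails, front faces flush with the rails. The lowest rung's underside is at z = 294 mm and rungs are spaced 273 mm apart (underside to underside).


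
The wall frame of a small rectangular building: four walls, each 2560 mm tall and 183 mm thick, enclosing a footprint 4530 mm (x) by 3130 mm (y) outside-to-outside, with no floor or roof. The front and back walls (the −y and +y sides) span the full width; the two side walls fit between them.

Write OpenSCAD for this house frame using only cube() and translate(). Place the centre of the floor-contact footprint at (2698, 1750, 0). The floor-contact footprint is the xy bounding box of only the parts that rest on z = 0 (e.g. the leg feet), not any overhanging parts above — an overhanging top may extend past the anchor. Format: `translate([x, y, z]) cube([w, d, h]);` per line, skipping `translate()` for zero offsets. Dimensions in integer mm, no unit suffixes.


translate([433, 185, 0]) cube([4530, 183, 2560]);
translate([433, 3132, 0]) cube([4530, 183, 2560]);
translate([433, 368, 0]) cube([183, 2764, 2560]);
translate([4780, 368, 0]) cube([183, 2764, 2560]);


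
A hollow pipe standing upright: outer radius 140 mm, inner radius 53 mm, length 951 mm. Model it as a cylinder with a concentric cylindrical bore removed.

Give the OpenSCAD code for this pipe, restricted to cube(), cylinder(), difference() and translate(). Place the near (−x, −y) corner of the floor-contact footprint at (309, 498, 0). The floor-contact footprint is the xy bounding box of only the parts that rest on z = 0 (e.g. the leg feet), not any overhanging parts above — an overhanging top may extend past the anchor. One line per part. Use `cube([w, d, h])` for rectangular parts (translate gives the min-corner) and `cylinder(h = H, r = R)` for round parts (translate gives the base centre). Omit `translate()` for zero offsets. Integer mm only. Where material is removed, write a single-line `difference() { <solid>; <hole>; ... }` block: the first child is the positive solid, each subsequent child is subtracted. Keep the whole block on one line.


difference() { translate([449, 638, 0]) cylinder(h = 951, r = 140); translate([449, 638, 0]) cylinder(h = 951, r = 53); }


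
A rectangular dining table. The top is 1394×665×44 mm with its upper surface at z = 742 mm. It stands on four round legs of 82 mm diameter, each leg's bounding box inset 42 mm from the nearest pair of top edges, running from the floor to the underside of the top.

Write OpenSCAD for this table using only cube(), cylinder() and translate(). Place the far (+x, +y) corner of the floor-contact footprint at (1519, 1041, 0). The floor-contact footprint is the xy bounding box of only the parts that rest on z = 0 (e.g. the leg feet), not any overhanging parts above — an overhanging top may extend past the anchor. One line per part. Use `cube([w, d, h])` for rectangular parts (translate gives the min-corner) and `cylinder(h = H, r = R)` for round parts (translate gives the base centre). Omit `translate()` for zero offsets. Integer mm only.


// leg_h = 742 - 44 = 698
translate([167, 418, 698]) cube([1394, 665, 44]);
translate([250, 501, 0]) cylinder(h = 698, r = 41);
translate([1478, 501, 0]) cylinder(h = 698, r = 41);
translate([250, 1000, 0]) cylinder(h = 698, r = 41);
translate([1478, 1000, 0]) cylinder(h = 698, r = 41);


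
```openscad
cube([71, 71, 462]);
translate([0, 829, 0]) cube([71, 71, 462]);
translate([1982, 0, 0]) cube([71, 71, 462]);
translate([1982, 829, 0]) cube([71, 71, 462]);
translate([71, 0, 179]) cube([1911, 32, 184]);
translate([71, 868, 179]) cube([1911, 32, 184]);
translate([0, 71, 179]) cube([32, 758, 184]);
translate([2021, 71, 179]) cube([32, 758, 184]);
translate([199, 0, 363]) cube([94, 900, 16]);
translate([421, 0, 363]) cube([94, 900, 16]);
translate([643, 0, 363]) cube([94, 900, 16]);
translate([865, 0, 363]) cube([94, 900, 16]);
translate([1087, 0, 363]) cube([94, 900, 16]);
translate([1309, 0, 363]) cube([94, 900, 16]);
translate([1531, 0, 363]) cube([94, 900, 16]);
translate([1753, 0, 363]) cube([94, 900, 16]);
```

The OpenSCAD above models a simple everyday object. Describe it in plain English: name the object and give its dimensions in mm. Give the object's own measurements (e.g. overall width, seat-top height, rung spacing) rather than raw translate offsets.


A bed frame 2053 mm long (x) by 900 mm wide (y). Four 71×71 mm corner posts, 462 mm tall, at the corners of the footprint. Four rails of 32 mm thickness and 184 mm height run between adjacent posts with their undersides at z = 179 mm, their outer faces flush with the outside of the frame (the two x-running rails run between the posts' inner faces; the two y-running rails run between the posts' inner faces). 8 slats, each 94 mm wide (x) and 16 mm thick, lie across the top of the two x-running rails, running the full 900 mm width of the frame in y; along x they sit between the end posts with a 128 mm gap after the −x posts and between neighbouring slats, leaving 135 mm before the +x posts.


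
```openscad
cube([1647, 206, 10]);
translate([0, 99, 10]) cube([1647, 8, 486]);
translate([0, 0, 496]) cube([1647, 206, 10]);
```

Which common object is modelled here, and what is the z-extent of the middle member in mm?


An I-beam. The web height is 486 mm.

Two wide flanges with a thin centred web — an I-beam. Overall 506 mm minus two 10 mm flanges gives a web of 506 − 2·10 = 486 mm.


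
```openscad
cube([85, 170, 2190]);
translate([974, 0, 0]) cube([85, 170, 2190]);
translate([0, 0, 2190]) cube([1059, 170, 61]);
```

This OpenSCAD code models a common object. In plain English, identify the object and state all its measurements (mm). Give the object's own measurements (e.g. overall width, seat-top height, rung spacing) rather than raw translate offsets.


A door frame. The clear opening is 889 mm wide and 2190 mm high. Two 85 mm wide jambs, 170 mm deep, stand either side of the opening from the floor to the top of the opening. A 61 mm thick head sits across the top of both jambs, spanning the full outside width of the frame.


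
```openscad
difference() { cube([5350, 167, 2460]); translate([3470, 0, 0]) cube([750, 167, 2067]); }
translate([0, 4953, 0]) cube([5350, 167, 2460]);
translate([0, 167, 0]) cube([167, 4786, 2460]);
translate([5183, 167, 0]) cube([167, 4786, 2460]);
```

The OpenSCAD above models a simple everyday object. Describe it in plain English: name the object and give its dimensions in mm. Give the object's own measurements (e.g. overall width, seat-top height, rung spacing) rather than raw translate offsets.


A single room: four walls, each 2460 mm tall and 167 mm thick, enclosing an outside footprint 5350×5120 mm (x × y), no floor or roof. The front and back walls (−y and +y sides) run the full x-width; the side walls fit between their inner faces. A door opening 750 mm wide and 2067 mm tall is cut through the front wall from the floor up, its −x edge 3470 mm from the wall's −x end.


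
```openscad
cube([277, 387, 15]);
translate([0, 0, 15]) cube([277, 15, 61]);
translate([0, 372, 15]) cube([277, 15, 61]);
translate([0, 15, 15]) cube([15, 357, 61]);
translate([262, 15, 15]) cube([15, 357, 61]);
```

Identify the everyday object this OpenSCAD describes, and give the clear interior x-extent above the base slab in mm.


An open box. The internal width is 247 mm.

A 277×387 base slab with four walls standing on it — an open box. The base is 277 mm wide and the walls are 15 mm thick, so the internal width is 277 − 2 × 15 = 247 mm.


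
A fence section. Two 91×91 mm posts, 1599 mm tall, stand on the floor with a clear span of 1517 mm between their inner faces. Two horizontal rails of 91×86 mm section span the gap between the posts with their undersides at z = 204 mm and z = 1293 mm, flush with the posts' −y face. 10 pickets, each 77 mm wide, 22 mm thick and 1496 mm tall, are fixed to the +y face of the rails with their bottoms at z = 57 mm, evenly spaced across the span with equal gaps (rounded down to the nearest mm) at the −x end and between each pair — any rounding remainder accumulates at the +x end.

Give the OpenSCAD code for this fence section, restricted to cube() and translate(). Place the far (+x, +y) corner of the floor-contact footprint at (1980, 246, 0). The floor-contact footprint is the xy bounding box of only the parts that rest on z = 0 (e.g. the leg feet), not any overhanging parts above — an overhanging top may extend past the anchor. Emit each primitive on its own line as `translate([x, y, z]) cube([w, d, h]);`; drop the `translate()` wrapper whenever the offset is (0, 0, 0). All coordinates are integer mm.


translate([281, 155, 0]) cube([91, 91, 1599]);
translate([1889, 155, 0]) cube([91, 91, 1599]);
translate([372, 155, 204]) cube([1517, 91, 86]);
translate([372, 155, 1293]) cube([1517, 91, 86]);
translate([439, 246, 57]) cube([77, 22, 1496]);
translate([583, 246, 57]) cube([77, 22, 1496]);
translate([727, 246, 57]) cube([77, 22, 1496]);
translate([871, 246, 57]) cube([77, 22, 1496]);
translate([1015, 246, 57]) cube([77, 22, 1496]);
translate([1159, 246, 57]) cube([77, 22, 1496]);
translate([1303, 246, 57]) cube([77, 22, 1496]);
translate([1447, 246, 57]) cube([77, 22, 1496]);
translate([1591, 246, 57]) cube([77, 22, 1496]);
translate([1735, 246, 57]) cube([77, 22, 1496]);


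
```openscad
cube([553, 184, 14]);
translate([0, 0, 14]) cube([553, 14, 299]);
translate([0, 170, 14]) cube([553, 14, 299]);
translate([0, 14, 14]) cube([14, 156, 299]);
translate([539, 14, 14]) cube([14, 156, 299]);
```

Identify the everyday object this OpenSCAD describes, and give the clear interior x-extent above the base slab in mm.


An open box. The internal width is 525 mm.

A 553×184 base slab with four walls standing on it — an open box. The base is 553 mm wide and the walls are 14 mm thick, so the internal width is 553 − 2 × 14 = 525 mm.


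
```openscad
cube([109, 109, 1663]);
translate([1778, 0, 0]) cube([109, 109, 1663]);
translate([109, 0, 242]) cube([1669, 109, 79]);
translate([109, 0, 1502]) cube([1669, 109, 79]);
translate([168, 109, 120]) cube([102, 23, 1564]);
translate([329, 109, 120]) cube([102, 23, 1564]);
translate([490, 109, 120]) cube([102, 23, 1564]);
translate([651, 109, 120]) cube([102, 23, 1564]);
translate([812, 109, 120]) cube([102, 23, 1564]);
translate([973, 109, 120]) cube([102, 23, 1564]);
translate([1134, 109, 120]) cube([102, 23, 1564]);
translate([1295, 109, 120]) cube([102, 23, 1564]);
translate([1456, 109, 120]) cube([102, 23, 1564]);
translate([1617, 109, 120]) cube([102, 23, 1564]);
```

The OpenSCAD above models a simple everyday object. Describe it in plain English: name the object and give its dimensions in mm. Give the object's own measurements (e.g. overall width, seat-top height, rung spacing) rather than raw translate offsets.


A fence section. Two 109×109 mm posts, 1663 mm tall, stand on the floor with a clear span of 1669 mm between their inner faces. Two horizontal rails of 109×79 mm section span the gap between the posts with their undersides at z = 242 mm and z = 1502 mm, flush with the posts' −y face. 10 pickets, each 102 mm wide, 23 mm thick and 1564 mm tall, are fixed to the +y face of the rails with their bottoms at z = 120 mm, spaced across the span with a 59 mm gap after the −x post and between neighbouring pickets and before the +x post.
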